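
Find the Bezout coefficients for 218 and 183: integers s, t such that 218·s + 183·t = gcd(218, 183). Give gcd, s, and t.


Euclidean algorithm on (218, 183) — divide until remainder is 0:
  218 = 1 · 183 + 35
  183 = 5 · 35 + 8
  35 = 4 · 8 + 3
  8 = 2 · 3 + 2
  3 = 1 · 2 + 1
  2 = 2 · 1 + 0
gcd(218, 183) = 1.
Track Bezout coefficients alongside the remainders: start with r₀ = 218 = a·1 + b·0 (s = 1, t = 0) and r₁ = 183 = a·0 + b·1 (s = 0, t = 1); each new remainder r_{k+1} = r_{k-1} − q_k·r_k inherits s_{k+1} = s_{k-1} − q_k·s_k, t_{k+1} = t_{k-1} − q_k·t_k, so r_k = a·s_k + b·t_k at every step:
  q = 1: r = 35, s = 1 − 1·0 = 1, t = 0 − 1·1 = -1  (check: 218·1 + 183·(-1) = 35)
  q = 5: r = 8, s = 0 − 5·1 = -5, t = 1 − 5·(-1) = 6  (check: 218·(-5) + 183·6 = 8)
  q = 4: r = 3, s = 1 − 4·(-5) = 21, t = -1 − 4·6 = -25  (check: 218·21 + 183·(-25) = 3)
  q = 2: r = 2, s = -5 − 2·21 = -47, t = 6 − 2·(-25) = 56  (check: 218·(-47) + 183·56 = 2)
  q = 1: r = 1, s = 21 − 1·(-47) = 68, t = -25 − 1·56 = -81  (check: 218·68 + 183·(-81) = 1)
The row with r = 1 (the gcd) gives the Bezout coefficients s = 68, t = -81.
Result: 218 · (68) + 183 · (-81) = 1.

gcd(218, 183) = 1; s = 68, t = -81 (check: 218·68 + 183·(-81) = 1).


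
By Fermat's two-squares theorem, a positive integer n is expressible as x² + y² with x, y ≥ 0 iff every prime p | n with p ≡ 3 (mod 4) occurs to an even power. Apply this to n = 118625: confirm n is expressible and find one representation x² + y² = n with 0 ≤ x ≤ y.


Step 1: Factor n = 118625 = 5^3 · 13 · 73.
Step 2: Check the mod-4 condition on each prime factor: 5 ≡ 1 (mod 4), exponent 3; 13 ≡ 1 (mod 4), exponent 1; 73 ≡ 1 (mod 4), exponent 1.
All primes ≡ 3 (mod 4) appear to even exponent (or don't appear), so by the two-squares theorem n IS expressible as a sum of two squares.
Step 3: Build a representation. Group n = k² · m with k = 5 and m = 5 · 13 · 73 = 4745 (a product of primes ≡ 1 (mod 4)); a representation of m scales to one of n via (k·x)² + (k·y)² = k²(x² + y²). Each prime p ≡ 1 (mod 4) is itself a sum of two squares; find a² by testing p − a² for a perfect square:
  5: 5 − 1² = 4 = 2² ⇒ 5 = 1² + 2².
  13: 13 − 1² = 12, 13 − 2² = 9 = 3² ⇒ 13 = 2² + 3².
  73: 73 − 1² = 72, 73 − 2² = 69, 73 − 3² = 64 = 8² ⇒ 73 = 3² + 8².
  Combine using the Brahmagupta–Fibonacci identity (a² + b²)(c² + d²) = (ac − bd)² + (ad + bc)² = (ac + bd)² + (ad − bc)²:
  5 · 13 = 65: from (1² + 2²)(2² + 3²), take (1·2 − 2·3, 1·3 + 2·2) = (2 − 6, 3 + 4) = (-4, 7); dropping signs (only squares matter) gives (4, 7); check 4² + 7² = 16 + 49 = 65 ✓.
  65 · 73 = 4745: from (4² + 7²)(3² + 8²), take (4·3 − 7·8, 4·8 + 7·3) = (12 − 56, 32 + 21) = (-44, 53); dropping signs (only squares matter) gives (44, 53); check 44² + 53² = 1936 + 2809 = 4745 ✓.
  Scale by k = 5: (5·44, 5·53) = (220, 265).
Step 4: Order so x ≤ y and verify: 220² + 265² = 48400 + 70225 = 118625 = n. ✓

n = 118625 = 220² + 265² (one valid representation with x ≤ y).


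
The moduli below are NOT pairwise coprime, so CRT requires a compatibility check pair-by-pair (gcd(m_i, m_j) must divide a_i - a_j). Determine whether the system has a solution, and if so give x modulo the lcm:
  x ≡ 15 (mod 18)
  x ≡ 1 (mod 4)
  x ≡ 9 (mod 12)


Moduli 18, 4, 12 are not pairwise coprime, so CRT works modulo lcm(m_i) when all pairwise compatibility conditions hold.
Pairwise compatibility: gcd(m_i, m_j) must divide a_i - a_j for every pair.
Merge one congruence at a time:
  Start: x ≡ 15 (mod 18).
  Combine with x ≡ 1 (mod 4): gcd(18, 4) = 2; 1 - 15 = -14, which IS divisible by 2, so compatible.
    Write x = 15 + 18·t and substitute into x ≡ 1 (mod 4): 18·t ≡ 1 − 15 = -14 (mod 4).
    Divide the congruence (and modulus) by g = 2: 9·t ≡ -7 (mod 2).
    Reduce coefficients mod 2: 1·t ≡ 1 (mod 2).
    So t ≡ 1 (mod 2).
    Then x = 15 + 18·1 = 33, valid modulo lcm(18, 4) = 36: x ≡ 33 (mod 36).
  Combine with x ≡ 9 (mod 12): gcd(36, 12) = 12; 9 - 33 = -24, which IS divisible by 12, so compatible.
    Write x = 33 + 36·t and substitute into x ≡ 9 (mod 12): 36·t ≡ 9 − 33 = -24 (mod 12).
    Divide the congruence (and modulus) by g = 12: 3·t ≡ -2 (mod 1).
    Modulo 1 every t works; take t = 0.
    Then x = 33 + 36·0 = 33, valid modulo lcm(36, 12) = 36: x ≡ 33 (mod 36).
Verify: 33 mod 18 = 15, 33 mod 4 = 1, 33 mod 12 = 9.

x ≡ 33 (mod 36).


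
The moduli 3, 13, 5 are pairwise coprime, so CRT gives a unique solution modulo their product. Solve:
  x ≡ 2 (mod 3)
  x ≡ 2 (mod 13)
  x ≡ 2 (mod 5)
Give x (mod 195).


Moduli 3, 13, 5 are pairwise coprime; by CRT there is a unique solution modulo M = 3 · 13 · 5 = 195.
Solve pairwise, accumulating the modulus:
  Start with x ≡ 2 (mod 3).
  Combine with x ≡ 2 (mod 13): since gcd(3, 13) = 1, we get a unique residue mod 39.
    Write x = 2 + 3·t and substitute into x ≡ 2 (mod 13): 3·t ≡ 2 − 2 = 0 (mod 13).
    The inverse of 3 mod 13 is 9 (since 3·9 = 27 = 2·13 + 1), so t ≡ 9·0 = 0 ≡ 0 (mod 13).
    Then x = 2 + 3·0 = 2, valid modulo lcm(3, 13) = 39: x ≡ 2 (mod 39).
  Combine with x ≡ 2 (mod 5): since gcd(39, 5) = 1, we get a unique residue mod 195.
    Write x = 2 + 39·t and substitute into x ≡ 2 (mod 5): 39·t ≡ 2 − 2 = 0 (mod 5).
    Reduce coefficients mod 5: 4·t ≡ 0 (mod 5).
    The inverse of 4 mod 5 is 4 (since 4·4 = 16 = 3·5 + 1), so t ≡ 4·0 = 0 ≡ 0 (mod 5).
    Then x = 2 + 39·0 = 2, valid modulo lcm(39, 5) = 195: x ≡ 2 (mod 195).
Verify: 2 mod 3 = 2 ✓, 2 mod 13 = 2 ✓, 2 mod 5 = 2 ✓.

x ≡ 2 (mod 195).


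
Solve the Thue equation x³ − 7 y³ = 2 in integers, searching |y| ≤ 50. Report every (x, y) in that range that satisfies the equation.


The equation is x³ - 7y³ = 2. For fixed y, x³ = 7·y³ + 2, so a solution requires the RHS to be a perfect cube.
Strategy: iterate y from -50 to 50, compute RHS = 7·y³ + 2, and check whether it is a (positive or negative) perfect cube.
Check small values of y:
  y = 0: RHS = 2 is not a perfect cube.
  y = 1: RHS = 9 is not a perfect cube.
  y = -1: RHS = -5 is not a perfect cube.
  y = 2: RHS = 58 is not a perfect cube.
  y = -2: RHS = -54 is not a perfect cube.
  y = 3: RHS = 191 is not a perfect cube.
  y = -3: RHS = -187 is not a perfect cube.
Continuing the search up to |y| = 50 finds no solutions either.
No (x, y) in the scanned range satisfies the equation.

No integer solutions with |y| ≤ 50.


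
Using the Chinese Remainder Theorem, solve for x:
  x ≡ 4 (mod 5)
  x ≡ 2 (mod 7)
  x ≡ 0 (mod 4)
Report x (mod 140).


Moduli 5, 7, 4 are pairwise coprime; by CRT there is a unique solution modulo M = 5 · 7 · 4 = 140.
Solve pairwise, accumulating the modulus:
  Start with x ≡ 4 (mod 5).
  Combine with x ≡ 2 (mod 7): since gcd(5, 7) = 1, we get a unique residue mod 35.
    Write x = 4 + 5·t and substitute into x ≡ 2 (mod 7): 5·t ≡ 2 − 4 = -2 (mod 7).
    Reduce coefficients mod 7: 5·t ≡ 5 (mod 7).
    The inverse of 5 mod 7 is 3 (since 5·3 = 15 = 2·7 + 1), so t ≡ 3·5 = 15 ≡ 1 (mod 7).
    Then x = 4 + 5·1 = 9, valid modulo lcm(5, 7) = 35: x ≡ 9 (mod 35).
  Combine with x ≡ 0 (mod 4): since gcd(35, 4) = 1, we get a unique residue mod 140.
    Write x = 9 + 35·t and substitute into x ≡ 0 (mod 4): 35·t ≡ 0 − 9 = -9 (mod 4).
    Reduce coefficients mod 4: 3·t ≡ 3 (mod 4).
    The inverse of 3 mod 4 is 3 (since 3·3 = 9 = 2·4 + 1), so t ≡ 3·3 = 9 ≡ 1 (mod 4).
    Then x = 9 + 35·1 = 44, valid modulo lcm(35, 4) = 140: x ≡ 44 (mod 140).
Verify: 44 mod 5 = 4 ✓, 44 mod 7 = 2 ✓, 44 mod 4 = 0 ✓.

x ≡ 44 (mod 140).


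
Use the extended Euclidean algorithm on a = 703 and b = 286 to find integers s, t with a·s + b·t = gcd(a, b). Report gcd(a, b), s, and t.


Euclidean algorithm on (703, 286) — divide until remainder is 0:
  703 = 2 · 286 + 131
  286 = 2 · 131 + 24
  131 = 5 · 24 + 11
  24 = 2 · 11 + 2
  11 = 5 · 2 + 1
  2 = 2 · 1 + 0
gcd(703, 286) = 1.
Track Bezout coefficients alongside the remainders: start with r₀ = 703 = a·1 + b·0 (s = 1, t = 0) and r₁ = 286 = a·0 + b·1 (s = 0, t = 1); each new remainder r_{k+1} = r_{k-1} − q_k·r_k inherits s_{k+1} = s_{k-1} − q_k·s_k, t_{k+1} = t_{k-1} − q_k·t_k, so r_k = a·s_k + b·t_k at every step:
  q = 2: r = 131, s = 1 − 2·0 = 1, t = 0 − 2·1 = -2  (check: 703·1 + 286·(-2) = 131)
  q = 2: r = 24, s = 0 − 2·1 = -2, t = 1 − 2·(-2) = 5  (check: 703·(-2) + 286·5 = 24)
  q = 5: r = 11, s = 1 − 5·(-2) = 11, t = -2 − 5·5 = -27  (check: 703·11 + 286·(-27) = 11)
  q = 2: r = 2, s = -2 − 2·11 = -24, t = 5 − 2·(-27) = 59  (check: 703·(-24) + 286·59 = 2)
  q = 5: r = 1, s = 11 − 5·(-24) = 131, t = -27 − 5·59 = -322  (check: 703·131 + 286·(-322) = 1)
The row with r = 1 (the gcd) gives the Bezout coefficients s = 131, t = -322.
Result: 703 · (131) + 286 · (-322) = 1.

gcd(703, 286) = 1; s = 131, t = -322 (check: 703·131 + 286·(-322) = 1).


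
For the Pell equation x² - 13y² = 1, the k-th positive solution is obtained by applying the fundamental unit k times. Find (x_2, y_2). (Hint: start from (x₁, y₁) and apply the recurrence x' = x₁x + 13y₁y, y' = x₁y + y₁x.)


Step 1: Find the fundamental solution (x₁, y₁) of x² - 13y² = 1.
  Expand √13 as a continued fraction. a₀ = ⌊√13⌋ = 3; iterate m_{k+1} = d_k·a_k − m_k, d_{k+1} = (13 − m_{k+1}²)/d_k, a_{k+1} = ⌊(a₀ + m_{k+1})/d_{k+1}⌋ (starting m₀ = 0, d₀ = 1), with convergents p_k = a_k·p_{k-1} + p_{k-2}, q_k = a_k·q_{k-1} + q_{k-2} (p₋₁ = 1, q₋₁ = 0):
  k = 0: a₀ = 3; p₀/q₀ = 3/1; p₀² − 13·q₀² = 9 − 13 = -4.
  k = 1: m = 3, d = 4, a = ⌊(3 + 3)/4⌋ = 1; p/q = (1·3 + 1)/(1·1 + 0) = 4/1; p² − 13·q² = 16 − 13 = 3.
  k = 2: m = 1, d = 3, a = ⌊(3 + 1)/3⌋ = 1; p/q = (1·4 + 3)/(1·1 + 1) = 7/2; p² − 13·q² = 49 − 52 = -3.
  k = 3: m = 2, d = 3, a = ⌊(3 + 2)/3⌋ = 1; p/q = (1·7 + 4)/(1·2 + 1) = 11/3; p² − 13·q² = 121 − 117 = 4.
  k = 4: m = 1, d = 4, a = ⌊(3 + 1)/4⌋ = 1; p/q = (1·11 + 7)/(1·3 + 2) = 18/5; p² − 13·q² = 324 − 325 = -1.
  k = 5: m = 3, d = 1, a = ⌊(3 + 3)/1⌋ = 6; p/q = (6·18 + 11)/(6·5 + 3) = 119/33; p² − 13·q² = 14161 − 14157 = 4.
  k = 6: m = 3, d = 4, a = ⌊(3 + 3)/4⌋ = 1; p/q = (1·119 + 18)/(1·33 + 5) = 137/38; p² − 13·q² = 18769 − 18772 = -3.
  k = 7: m = 1, d = 3, a = ⌊(3 + 1)/3⌋ = 1; p/q = (1·137 + 119)/(1·38 + 33) = 256/71; p² − 13·q² = 65536 − 65533 = 3.
  k = 8: m = 2, d = 3, a = ⌊(3 + 2)/3⌋ = 1; p/q = (1·256 + 137)/(1·71 + 38) = 393/109; p² − 13·q² = 154449 − 154453 = -4.
  k = 9: m = 1, d = 4, a = ⌊(3 + 1)/4⌋ = 1; p/q = (1·393 + 256)/(1·109 + 71) = 649/180; p² − 13·q² = 421201 − 421200 = 1.
  The first convergent with p² − 13·q² = 1 gives the fundamental solution (x₁, y₁) = (649, 180).
Step 2: Apply the recurrence (x_{n+1}, y_{n+1}) = (x₁x_n + 13y₁y_n, x₁y_n + y₁x_n) repeatedly.
  From (x_1, y_1) = (649, 180): x_2 = 649·649 + 13·180·180 = 842401; y_2 = 649·180 + 180·649 = 233640.
Step 3: Verify x_2² - 13·y_2² = 709639444801 - 709639444800 = 1 (should be 1). ✓

(x_1, y_1) = (649, 180); (x_2, y_2) = (842401, 233640).


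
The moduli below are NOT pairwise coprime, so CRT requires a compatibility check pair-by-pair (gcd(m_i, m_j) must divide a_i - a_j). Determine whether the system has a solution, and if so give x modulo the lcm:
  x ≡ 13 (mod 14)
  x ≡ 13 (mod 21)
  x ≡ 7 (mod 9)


Moduli 14, 21, 9 are not pairwise coprime, so CRT works modulo lcm(m_i) when all pairwise compatibility conditions hold.
Pairwise compatibility: gcd(m_i, m_j) must divide a_i - a_j for every pair.
Merge one congruence at a time:
  Start: x ≡ 13 (mod 14).
  Combine with x ≡ 13 (mod 21): gcd(14, 21) = 7; 13 - 13 = 0, which IS divisible by 7, so compatible.
    Write x = 13 + 14·t and substitute into x ≡ 13 (mod 21): 14·t ≡ 13 − 13 = 0 (mod 21).
    Divide the congruence (and modulus) by g = 7: 2·t ≡ 0 (mod 3).
    The inverse of 2 mod 3 is 2 (since 2·2 = 4 = 1·3 + 1), so t ≡ 2·0 = 0 ≡ 0 (mod 3).
    Then x = 13 + 14·0 = 13, valid modulo lcm(14, 21) = 42: x ≡ 13 (mod 42).
  Combine with x ≡ 7 (mod 9): gcd(42, 9) = 3; 7 - 13 = -6, which IS divisible by 3, so compatible.
    Write x = 13 + 42·t and substitute into x ≡ 7 (mod 9): 42·t ≡ 7 − 13 = -6 (mod 9).
    Divide the congruence (and modulus) by g = 3: 14·t ≡ -2 (mod 3).
    Reduce coefficients mod 3: 2·t ≡ 1 (mod 3).
    The inverse of 2 mod 3 is 2 (since 2·2 = 4 = 1·3 + 1), so t ≡ 2·1 = 2 ≡ 2 (mod 3).
    Then x = 13 + 42·2 = 97, valid modulo lcm(42, 9) = 126: x ≡ 97 (mod 126).
Verify: 97 mod 14 = 13, 97 mod 21 = 13, 97 mod 9 = 7.

x ≡ 97 (mod 126).


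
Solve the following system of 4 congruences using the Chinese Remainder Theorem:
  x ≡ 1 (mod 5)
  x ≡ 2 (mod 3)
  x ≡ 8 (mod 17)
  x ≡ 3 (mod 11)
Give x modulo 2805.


Product of moduli M = 5 · 3 · 17 · 11 = 2805.
Merge one congruence at a time:
  Start: x ≡ 1 (mod 5).
  Combine with x ≡ 2 (mod 3); new modulus lcm = 15.
    Write x = 1 + 5·t and substitute into x ≡ 2 (mod 3): 5·t ≡ 2 − 1 = 1 (mod 3).
    Reduce coefficients mod 3: 2·t ≡ 1 (mod 3).
    The inverse of 2 mod 3 is 2 (since 2·2 = 4 = 1·3 + 1), so t ≡ 2·1 = 2 ≡ 2 (mod 3).
    Then x = 1 + 5·2 = 11, valid modulo lcm(5, 3) = 15: x ≡ 11 (mod 15).
  Combine with x ≡ 8 (mod 17); new modulus lcm = 255.
    Write x = 11 + 15·t and substitute into x ≡ 8 (mod 17): 15·t ≡ 8 − 11 = -3 (mod 17).
    Reduce coefficients mod 17: 15·t ≡ 14 (mod 17).
    The inverse of 15 mod 17 is 8 (since 15·8 = 120 = 7·17 + 1), so t ≡ 8·14 = 112 ≡ 10 (mod 17).
    Then x = 11 + 15·10 = 161, valid modulo lcm(15, 17) = 255: x ≡ 161 (mod 255).
  Combine with x ≡ 3 (mod 11); new modulus lcm = 2805.
    Write x = 161 + 255·t and substitute into x ≡ 3 (mod 11): 255·t ≡ 3 − 161 = -158 (mod 11).
    Reduce coefficients mod 11: 2·t ≡ 7 (mod 11).
    The inverse of 2 mod 11 is 6 (since 2·6 = 12 = 1·11 + 1), so t ≡ 6·7 = 42 ≡ 9 (mod 11).
    Then x = 161 + 255·9 = 2456, valid modulo lcm(255, 11) = 2805: x ≡ 2456 (mod 2805).
Verify against each original: 2456 mod 5 = 1, 2456 mod 3 = 2, 2456 mod 17 = 8, 2456 mod 11 = 3.

x ≡ 2456 (mod 2805).


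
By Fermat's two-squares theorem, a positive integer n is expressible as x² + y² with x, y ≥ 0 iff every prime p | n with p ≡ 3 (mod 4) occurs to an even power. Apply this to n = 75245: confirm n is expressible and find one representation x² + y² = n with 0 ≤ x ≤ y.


Step 1: Factor n = 75245 = 5 · 101 · 149.
Step 2: Check the mod-4 condition on each prime factor: 5 ≡ 1 (mod 4), exponent 1; 101 ≡ 1 (mod 4), exponent 1; 149 ≡ 1 (mod 4), exponent 1.
All primes ≡ 3 (mod 4) appear to even exponent (or don't appear), so by the two-squares theorem n IS expressible as a sum of two squares.
Step 3: Build a representation. Here n = 5 · 101 · 149 is a product of primes ≡ 1 (mod 4). Each prime p ≡ 1 (mod 4) is itself a sum of two squares; find a² by testing p − a² for a perfect square:
  5: 5 − 1² = 4 = 2² ⇒ 5 = 1² + 2².
  101: 101 − 1² = 100 = 10² ⇒ 101 = 1² + 10².
  149: 149 − 1² = 148, 149 − 2² = 145, 149 − 3² = 140, 149 − 4² = 133, 149 − 5² = 124, 149 − 6² = 113, 149 − 7² = 100 = 10² ⇒ 149 = 7² + 10².
  Combine using the Brahmagupta–Fibonacci identity (a² + b²)(c² + d²) = (ac − bd)² + (ad + bc)² = (ac + bd)² + (ad − bc)²:
  5 · 101 = 505: from (1² + 2²)(1² + 10²), take (1·1 − 2·10, 1·10 + 2·1) = (1 − 20, 10 + 2) = (-19, 12); dropping signs (only squares matter) gives (19, 12); check 19² + 12² = 361 + 144 = 505 ✓.
  505 · 149 = 75245: from (19² + 12²)(7² + 10²), take (19·7 − 12·10, 19·10 + 12·7) = (133 − 120, 190 + 84) = (13, 274); check 13² + 274² = 169 + 75076 = 75245 ✓.
Step 4: Order so x ≤ y and verify: 13² + 274² = 169 + 75076 = 75245 = n. ✓

n = 75245 = 13² + 274² (one valid representation with x ≤ y).


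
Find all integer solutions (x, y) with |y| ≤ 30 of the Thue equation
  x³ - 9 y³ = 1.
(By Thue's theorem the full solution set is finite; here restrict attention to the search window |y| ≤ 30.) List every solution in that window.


The equation is x³ - 9y³ = 1. For fixed y, x³ = 9·y³ + 1, so a solution requires the RHS to be a perfect cube.
Strategy: iterate y from -30 to 30, compute RHS = 9·y³ + 1, and check whether it is a (positive or negative) perfect cube.
Check small values of y:
  y = 0: RHS = 1 = (1)³ ⇒ x = 1 works.
  y = 1: RHS = 10 is not a perfect cube.
  y = -1: RHS = -8 = (-2)³ ⇒ x = -2 works.
  y = 2: RHS = 73 is not a perfect cube.
  y = -2: RHS = -71 is not a perfect cube.
  y = 3: RHS = 244 is not a perfect cube.
  y = -3: RHS = -242 is not a perfect cube.
Continuing the search up to |y| = 30 finds no further solutions beyond those listed.
Collected solutions: (1, 0), (-2, -1).

Solutions (with |y| ≤ 30): (1, 0), (-2, -1).


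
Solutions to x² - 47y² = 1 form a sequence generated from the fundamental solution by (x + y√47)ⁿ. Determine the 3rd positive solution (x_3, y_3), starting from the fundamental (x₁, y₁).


Step 1: Find the fundamental solution (x₁, y₁) of x² - 47y² = 1.
  Expand √47 as a continued fraction. a₀ = ⌊√47⌋ = 6; iterate m_{k+1} = d_k·a_k − m_k, d_{k+1} = (47 − m_{k+1}²)/d_k, a_{k+1} = ⌊(a₀ + m_{k+1})/d_{k+1}⌋ (starting m₀ = 0, d₀ = 1), with convergents p_k = a_k·p_{k-1} + p_{k-2}, q_k = a_k·q_{k-1} + q_{k-2} (p₋₁ = 1, q₋₁ = 0):
  k = 0: a₀ = 6; p₀/q₀ = 6/1; p₀² − 47·q₀² = 36 − 47 = -11.
  k = 1: m = 6, d = 11, a = ⌊(6 + 6)/11⌋ = 1; p/q = (1·6 + 1)/(1·1 + 0) = 7/1; p² − 47·q² = 49 − 47 = 2.
  k = 2: m = 5, d = 2, a = ⌊(6 + 5)/2⌋ = 5; p/q = (5·7 + 6)/(5·1 + 1) = 41/6; p² − 47·q² = 1681 − 1692 = -11.
  k = 3: m = 5, d = 11, a = ⌊(6 + 5)/11⌋ = 1; p/q = (1·41 + 7)/(1·6 + 1) = 48/7; p² − 47·q² = 2304 − 2303 = 1.
  The first convergent with p² − 47·q² = 1 gives the fundamental solution (x₁, y₁) = (48, 7).
Step 2: Apply the recurrence (x_{n+1}, y_{n+1}) = (x₁x_n + 47y₁y_n, x₁y_n + y₁x_n) repeatedly.
  From (x_1, y_1) = (48, 7): x_2 = 48·48 + 47·7·7 = 4607; y_2 = 48·7 + 7·48 = 672.
  From (x_2, y_2) = (4607, 672): x_3 = 48·4607 + 47·7·672 = 442224; y_3 = 48·672 + 7·4607 = 64505.
Step 3: Verify x_3² - 47·y_3² = 195562066176 - 195562066175 = 1 (should be 1). ✓

(x_1, y_1) = (48, 7); (x_3, y_3) = (442224, 64505).


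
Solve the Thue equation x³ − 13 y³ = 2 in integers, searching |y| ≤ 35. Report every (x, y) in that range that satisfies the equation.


The equation is x³ - 13y³ = 2. For fixed y, x³ = 13·y³ + 2, so a solution requires the RHS to be a perfect cube.
Strategy: iterate y from -35 to 35, compute RHS = 13·y³ + 2, and check whether it is a (positive or negative) perfect cube.
Check small values of y:
  y = 0: RHS = 2 is not a perfect cube.
  y = 1: RHS = 15 is not a perfect cube.
  y = -1: RHS = -11 is not a perfect cube.
  y = 2: RHS = 106 is not a perfect cube.
  y = -2: RHS = -102 is not a perfect cube.
  y = 3: RHS = 353 is not a perfect cube.
  y = -3: RHS = -349 is not a perfect cube.
Continuing the search up to |y| = 35 finds no solutions either.
No (x, y) in the scanned range satisfies the equation.

No integer solutions with |y| ≤ 35.


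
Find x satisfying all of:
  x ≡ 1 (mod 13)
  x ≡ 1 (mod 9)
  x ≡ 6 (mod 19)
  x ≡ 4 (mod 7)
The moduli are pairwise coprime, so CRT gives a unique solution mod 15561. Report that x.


Product of moduli M = 13 · 9 · 19 · 7 = 15561.
Merge one congruence at a time:
  Start: x ≡ 1 (mod 13).
  Combine with x ≡ 1 (mod 9); new modulus lcm = 117.
    Write x = 1 + 13·t and substitute into x ≡ 1 (mod 9): 13·t ≡ 1 − 1 = 0 (mod 9).
    Reduce coefficients mod 9: 4·t ≡ 0 (mod 9).
    The inverse of 4 mod 9 is 7 (since 4·7 = 28 = 3·9 + 1), so t ≡ 7·0 = 0 ≡ 0 (mod 9).
    Then x = 1 + 13·0 = 1, valid modulo lcm(13, 9) = 117: x ≡ 1 (mod 117).
  Combine with x ≡ 6 (mod 19); new modulus lcm = 2223.
    Write x = 1 + 117·t and substitute into x ≡ 6 (mod 19): 117·t ≡ 6 − 1 = 5 (mod 19).
    Reduce coefficients mod 19: 3·t ≡ 5 (mod 19).
    The inverse of 3 mod 19 is 13 (since 3·13 = 39 = 2·19 + 1), so t ≡ 13·5 = 65 ≡ 8 (mod 19).
    Then x = 1 + 117·8 = 937, valid modulo lcm(117, 19) = 2223: x ≡ 937 (mod 2223).
  Combine with x ≡ 4 (mod 7); new modulus lcm = 15561.
    Write x = 937 + 2223·t and substitute into x ≡ 4 (mod 7): 2223·t ≡ 4 − 937 = -933 (mod 7).
    Reduce coefficients mod 7: 4·t ≡ 5 (mod 7).
    The inverse of 4 mod 7 is 2 (since 4·2 = 8 = 1·7 + 1), so t ≡ 2·5 = 10 ≡ 3 (mod 7).
    Then x = 937 + 2223·3 = 7606, valid modulo lcm(2223, 7) = 15561: x ≡ 7606 (mod 15561).
Verify against each original: 7606 mod 13 = 1, 7606 mod 9 = 1, 7606 mod 19 = 6, 7606 mod 7 = 4.

x ≡ 7606 (mod 15561).


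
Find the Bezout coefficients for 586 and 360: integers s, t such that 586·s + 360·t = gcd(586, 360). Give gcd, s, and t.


Euclidean algorithm on (586, 360) — divide until remainder is 0:
  586 = 1 · 360 + 226
  360 = 1 · 226 + 134
  226 = 1 · 134 + 92
  134 = 1 · 92 + 42
  92 = 2 · 42 + 8
  42 = 5 · 8 + 2
  8 = 4 · 2 + 0
gcd(586, 360) = 2.
Track Bezout coefficients alongside the remainders: start with r₀ = 586 = a·1 + b·0 (s = 1, t = 0) and r₁ = 360 = a·0 + b·1 (s = 0, t = 1); each new remainder r_{k+1} = r_{k-1} − q_k·r_k inherits s_{k+1} = s_{k-1} − q_k·s_k, t_{k+1} = t_{k-1} − q_k·t_k, so r_k = a·s_k + b·t_k at every step:
  q = 1: r = 226, s = 1 − 1·0 = 1, t = 0 − 1·1 = -1  (check: 586·1 + 360·(-1) = 226)
  q = 1: r = 134, s = 0 − 1·1 = -1, t = 1 − 1·(-1) = 2  (check: 586·(-1) + 360·2 = 134)
  q = 1: r = 92, s = 1 − 1·(-1) = 2, t = -1 − 1·2 = -3  (check: 586·2 + 360·(-3) = 92)
  q = 1: r = 42, s = -1 − 1·2 = -3, t = 2 − 1·(-3) = 5  (check: 586·(-3) + 360·5 = 42)
  q = 2: r = 8, s = 2 − 2·(-3) = 8, t = -3 − 2·5 = -13  (check: 586·8 + 360·(-13) = 8)
  q = 5: r = 2, s = -3 − 5·8 = -43, t = 5 − 5·(-13) = 70  (check: 586·(-43) + 360·70 = 2)
The row with r = 2 (the gcd) gives the Bezout coefficients s = -43, t = 70.
Result: 586 · (-43) + 360 · (70) = 2.

gcd(586, 360) = 2; s = -43, t = 70 (check: 586·(-43) + 360·70 = 2).


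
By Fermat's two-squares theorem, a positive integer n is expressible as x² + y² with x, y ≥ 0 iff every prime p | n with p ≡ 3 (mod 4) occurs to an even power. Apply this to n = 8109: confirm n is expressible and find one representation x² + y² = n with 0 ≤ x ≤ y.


Step 1: Factor n = 8109 = 3^2 · 17 · 53.
Step 2: Check the mod-4 condition on each prime factor: 3 ≡ 3 (mod 4), exponent 2 (must be even); 17 ≡ 1 (mod 4), exponent 1; 53 ≡ 1 (mod 4), exponent 1.
All primes ≡ 3 (mod 4) appear to even exponent (or don't appear), so by the two-squares theorem n IS expressible as a sum of two squares.
Step 3: Build a representation. Group n = k² · m with k = 3 and m = 17 · 53 = 901 (a product of primes ≡ 1 (mod 4)); a representation of m scales to one of n via (k·x)² + (k·y)² = k²(x² + y²). Each prime p ≡ 1 (mod 4) is itself a sum of two squares; find a² by testing p − a² for a perfect square:
  17: 17 − 1² = 16 = 4² ⇒ 17 = 1² + 4².
  53: 53 − 1² = 52, 53 − 2² = 49 = 7² ⇒ 53 = 2² + 7².
  Combine using the Brahmagupta–Fibonacci identity (a² + b²)(c² + d²) = (ac − bd)² + (ad + bc)² = (ac + bd)² + (ad − bc)²:
  17 · 53 = 901: from (1² + 4²)(2² + 7²), take (1·2 − 4·7, 1·7 + 4·2) = (2 − 28, 7 + 8) = (-26, 15); dropping signs (only squares matter) gives (26, 15); check 26² + 15² = 676 + 225 = 901 ✓.
  Scale by k = 3: (3·26, 3·15) = (78, 45).
Step 4: Order so x ≤ y and verify: 45² + 78² = 2025 + 6084 = 8109 = n. ✓

n = 8109 = 45² + 78² (one valid representation with x ≤ y).


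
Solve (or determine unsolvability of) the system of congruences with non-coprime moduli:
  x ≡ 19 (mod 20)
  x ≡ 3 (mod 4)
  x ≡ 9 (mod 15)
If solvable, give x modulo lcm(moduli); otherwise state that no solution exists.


Moduli 20, 4, 15 are not pairwise coprime, so CRT works modulo lcm(m_i) when all pairwise compatibility conditions hold.
Pairwise compatibility: gcd(m_i, m_j) must divide a_i - a_j for every pair.
Merge one congruence at a time:
  Start: x ≡ 19 (mod 20).
  Combine with x ≡ 3 (mod 4): gcd(20, 4) = 4; 3 - 19 = -16, which IS divisible by 4, so compatible.
    Write x = 19 + 20·t and substitute into x ≡ 3 (mod 4): 20·t ≡ 3 − 19 = -16 (mod 4).
    Divide the congruence (and modulus) by g = 4: 5·t ≡ -4 (mod 1).
    Modulo 1 every t works; take t = 0.
    Then x = 19 + 20·0 = 19, valid modulo lcm(20, 4) = 20: x ≡ 19 (mod 20).
  Combine with x ≡ 9 (mod 15): gcd(20, 15) = 5; 9 - 19 = -10, which IS divisible by 5, so compatible.
    Write x = 19 + 20·t and substitute into x ≡ 9 (mod 15): 20·t ≡ 9 − 19 = -10 (mod 15).
    Divide the congruence (and modulus) by g = 5: 4·t ≡ -2 (mod 3).
    Reduce coefficients mod 3: 1·t ≡ 1 (mod 3).
    So t ≡ 1 (mod 3).
    Then x = 19 + 20·1 = 39, valid modulo lcm(20, 15) = 60: x ≡ 39 (mod 60).
Verify: 39 mod 20 = 19, 39 mod 4 = 3, 39 mod 15 = 9.

x ≡ 39 (mod 60).


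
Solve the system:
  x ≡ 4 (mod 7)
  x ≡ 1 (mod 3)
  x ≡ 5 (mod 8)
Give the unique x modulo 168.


Moduli 7, 3, 8 are pairwise coprime; by CRT there is a unique solution modulo M = 7 · 3 · 8 = 168.
Solve pairwise, accumulating the modulus:
  Start with x ≡ 4 (mod 7).
  Combine with x ≡ 1 (mod 3): since gcd(7, 3) = 1, we get a unique residue mod 21.
    Write x = 4 + 7·t and substitute into x ≡ 1 (mod 3): 7·t ≡ 1 − 4 = -3 (mod 3).
    Reduce coefficients mod 3: 1·t ≡ 0 (mod 3).
    So t ≡ 0 (mod 3).
    Then x = 4 + 7·0 = 4, valid modulo lcm(7, 3) = 21: x ≡ 4 (mod 21).
  Combine with x ≡ 5 (mod 8): since gcd(21, 8) = 1, we get a unique residue mod 168.
    Write x = 4 + 21·t and substitute into x ≡ 5 (mod 8): 21·t ≡ 5 − 4 = 1 (mod 8).
    Reduce coefficients mod 8: 5·t ≡ 1 (mod 8).
    The inverse of 5 mod 8 is 5 (since 5·5 = 25 = 3·8 + 1), so t ≡ 5·1 = 5 ≡ 5 (mod 8).
    Then x = 4 + 21·5 = 109, valid modulo lcm(21, 8) = 168: x ≡ 109 (mod 168).
Verify: 109 mod 7 = 4 ✓, 109 mod 3 = 1 ✓, 109 mod 8 = 5 ✓.

x ≡ 109 (mod 168).


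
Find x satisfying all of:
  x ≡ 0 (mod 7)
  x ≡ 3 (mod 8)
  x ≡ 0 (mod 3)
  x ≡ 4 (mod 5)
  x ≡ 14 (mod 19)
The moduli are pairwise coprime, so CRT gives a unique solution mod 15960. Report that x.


Product of moduli M = 7 · 8 · 3 · 5 · 19 = 15960.
Merge one congruence at a time:
  Start: x ≡ 0 (mod 7).
  Combine with x ≡ 3 (mod 8); new modulus lcm = 56.
    Write x = 0 + 7·t and substitute into x ≡ 3 (mod 8): 7·t ≡ 3 − 0 = 3 (mod 8).
    The inverse of 7 mod 8 is 7 (since 7·7 = 49 = 6·8 + 1), so t ≡ 7·3 = 21 ≡ 5 (mod 8).
    Then x = 0 + 7·5 = 35, valid modulo lcm(7, 8) = 56: x ≡ 35 (mod 56).
  Combine with x ≡ 0 (mod 3); new modulus lcm = 168.
    Write x = 35 + 56·t and substitute into x ≡ 0 (mod 3): 56·t ≡ 0 − 35 = -35 (mod 3).
    Reduce coefficients mod 3: 2·t ≡ 1 (mod 3).
    The inverse of 2 mod 3 is 2 (since 2·2 = 4 = 1·3 + 1), so t ≡ 2·1 = 2 ≡ 2 (mod 3).
    Then x = 35 + 56·2 = 147, valid modulo lcm(56, 3) = 168: x ≡ 147 (mod 168).
  Combine with x ≡ 4 (mod 5); new modulus lcm = 840.
    Write x = 147 + 168·t and substitute into x ≡ 4 (mod 5): 168·t ≡ 4 − 147 = -143 (mod 5).
    Reduce coefficients mod 5: 3·t ≡ 2 (mod 5).
    The inverse of 3 mod 5 is 2 (since 3·2 = 6 = 1·5 + 1), so t ≡ 2·2 = 4 ≡ 4 (mod 5).
    Then x = 147 + 168·4 = 819, valid modulo lcm(168, 5) = 840: x ≡ 819 (mod 840).
  Combine with x ≡ 14 (mod 19); new modulus lcm = 15960.
    Write x = 819 + 840·t and substitute into x ≡ 14 (mod 19): 840·t ≡ 14 − 819 = -805 (mod 19).
    Reduce coefficients mod 19: 4·t ≡ 12 (mod 19).
    The inverse of 4 mod 19 is 5 (since 4·5 = 20 = 1·19 + 1), so t ≡ 5·12 = 60 ≡ 3 (mod 19).
    Then x = 819 + 840·3 = 3339, valid modulo lcm(840, 19) = 15960: x ≡ 3339 (mod 15960).
Verify against each original: 3339 mod 7 = 0, 3339 mod 8 = 3, 3339 mod 3 = 0, 3339 mod 5 = 4, 3339 mod 19 = 14.

x ≡ 3339 (mod 15960).


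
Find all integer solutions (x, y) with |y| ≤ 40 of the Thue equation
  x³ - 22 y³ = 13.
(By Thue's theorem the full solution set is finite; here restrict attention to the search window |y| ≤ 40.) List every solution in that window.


The equation is x³ - 22y³ = 13. For fixed y, x³ = 22·y³ + 13, so a solution requires the RHS to be a perfect cube.
Strategy: iterate y from -40 to 40, compute RHS = 22·y³ + 13, and check whether it is a (positive or negative) perfect cube.
Check small values of y:
  y = 0: RHS = 13 is not a perfect cube.
  y = 1: RHS = 35 is not a perfect cube.
  y = -1: RHS = -9 is not a perfect cube.
  y = 2: RHS = 189 is not a perfect cube.
  y = -2: RHS = -163 is not a perfect cube.
  y = 3: RHS = 607 is not a perfect cube.
  y = -3: RHS = -581 is not a perfect cube.
Continuing the search up to |y| = 40 finds no solutions either.
No (x, y) in the scanned range satisfies the equation.

No integer solutions with |y| ≤ 40.


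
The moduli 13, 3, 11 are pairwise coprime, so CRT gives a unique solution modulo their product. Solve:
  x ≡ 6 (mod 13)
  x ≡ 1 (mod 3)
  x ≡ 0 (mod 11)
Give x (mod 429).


Moduli 13, 3, 11 are pairwise coprime; by CRT there is a unique solution modulo M = 13 · 3 · 11 = 429.
Solve pairwise, accumulating the modulus:
  Start with x ≡ 6 (mod 13).
  Combine with x ≡ 1 (mod 3): since gcd(13, 3) = 1, we get a unique residue mod 39.
    Write x = 6 + 13·t and substitute into x ≡ 1 (mod 3): 13·t ≡ 1 − 6 = -5 (mod 3).
    Reduce coefficients mod 3: 1·t ≡ 1 (mod 3).
    So t ≡ 1 (mod 3).
    Then x = 6 + 13·1 = 19, valid modulo lcm(13, 3) = 39: x ≡ 19 (mod 39).
  Combine with x ≡ 0 (mod 11): since gcd(39, 11) = 1, we get a unique residue mod 429.
    Write x = 19 + 39·t and substitute into x ≡ 0 (mod 11): 39·t ≡ 0 − 19 = -19 (mod 11).
    Reduce coefficients mod 11: 6·t ≡ 3 (mod 11).
    The inverse of 6 mod 11 is 2 (since 6·2 = 12 = 1·11 + 1), so t ≡ 2·3 = 6 ≡ 6 (mod 11).
    Then x = 19 + 39·6 = 253, valid modulo lcm(39, 11) = 429: x ≡ 253 (mod 429).
Verify: 253 mod 13 = 6 ✓, 253 mod 3 = 1 ✓, 253 mod 11 = 0 ✓.

x ≡ 253 (mod 429).


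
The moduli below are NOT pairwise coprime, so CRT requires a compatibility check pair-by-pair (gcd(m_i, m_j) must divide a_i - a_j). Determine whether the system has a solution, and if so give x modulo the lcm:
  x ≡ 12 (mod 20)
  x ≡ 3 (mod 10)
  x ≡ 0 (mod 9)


Moduli 20, 10, 9 are not pairwise coprime, so CRT works modulo lcm(m_i) when all pairwise compatibility conditions hold.
Pairwise compatibility: gcd(m_i, m_j) must divide a_i - a_j for every pair.
Merge one congruence at a time:
  Start: x ≡ 12 (mod 20).
  Combine with x ≡ 3 (mod 10): gcd(20, 10) = 10, and 3 - 12 = -9 is NOT divisible by 10.
    ⇒ system is inconsistent (no integer solution).

No solution (the system is inconsistent).


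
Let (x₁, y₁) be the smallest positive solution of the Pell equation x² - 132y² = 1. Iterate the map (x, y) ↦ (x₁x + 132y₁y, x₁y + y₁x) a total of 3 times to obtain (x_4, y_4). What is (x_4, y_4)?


Step 1: Find the fundamental solution (x₁, y₁) of x² - 132y² = 1.
  Expand √132 as a continued fraction. a₀ = ⌊√132⌋ = 11; iterate m_{k+1} = d_k·a_k − m_k, d_{k+1} = (132 − m_{k+1}²)/d_k, a_{k+1} = ⌊(a₀ + m_{k+1})/d_{k+1}⌋ (starting m₀ = 0, d₀ = 1), with convergents p_k = a_k·p_{k-1} + p_{k-2}, q_k = a_k·q_{k-1} + q_{k-2} (p₋₁ = 1, q₋₁ = 0):
  k = 0: a₀ = 11; p₀/q₀ = 11/1; p₀² − 132·q₀² = 121 − 132 = -11.
  k = 1: m = 11, d = 11, a = ⌊(11 + 11)/11⌋ = 2; p/q = (2·11 + 1)/(2·1 + 0) = 23/2; p² − 132·q² = 529 − 528 = 1.
  The first convergent with p² − 132·q² = 1 gives the fundamental solution (x₁, y₁) = (23, 2).
Step 2: Apply the recurrence (x_{n+1}, y_{n+1}) = (x₁x_n + 132y₁y_n, x₁y_n + y₁x_n) repeatedly.
  From (x_1, y_1) = (23, 2): x_2 = 23·23 + 132·2·2 = 1057; y_2 = 23·2 + 2·23 = 92.
  From (x_2, y_2) = (1057, 92): x_3 = 23·1057 + 132·2·92 = 48599; y_3 = 23·92 + 2·1057 = 4230.
  From (x_3, y_3) = (48599, 4230): x_4 = 23·48599 + 132·2·4230 = 2234497; y_4 = 23·4230 + 2·48599 = 194488.
Step 3: Verify x_4² - 132·y_4² = 4992976843009 - 4992976843008 = 1 (should be 1). ✓

(x_1, y_1) = (23, 2); (x_4, y_4) = (2234497, 194488).


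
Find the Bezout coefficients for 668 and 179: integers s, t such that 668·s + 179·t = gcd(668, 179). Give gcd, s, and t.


Euclidean algorithm on (668, 179) — divide until remainder is 0:
  668 = 3 · 179 + 131
  179 = 1 · 131 + 48
  131 = 2 · 48 + 35
  48 = 1 · 35 + 13
  35 = 2 · 13 + 9
  13 = 1 · 9 + 4
  9 = 2 · 4 + 1
  4 = 4 · 1 + 0
gcd(668, 179) = 1.
Track Bezout coefficients alongside the remainders: start with r₀ = 668 = a·1 + b·0 (s = 1, t = 0) and r₁ = 179 = a·0 + b·1 (s = 0, t = 1); each new remainder r_{k+1} = r_{k-1} − q_k·r_k inherits s_{k+1} = s_{k-1} − q_k·s_k, t_{k+1} = t_{k-1} − q_k·t_k, so r_k = a·s_k + b·t_k at every step:
  q = 3: r = 131, s = 1 − 3·0 = 1, t = 0 − 3·1 = -3  (check: 668·1 + 179·(-3) = 131)
  q = 1: r = 48, s = 0 − 1·1 = -1, t = 1 − 1·(-3) = 4  (check: 668·(-1) + 179·4 = 48)
  q = 2: r = 35, s = 1 − 2·(-1) = 3, t = -3 − 2·4 = -11  (check: 668·3 + 179·(-11) = 35)
  q = 1: r = 13, s = -1 − 1·3 = -4, t = 4 − 1·(-11) = 15  (check: 668·(-4) + 179·15 = 13)
  q = 2: r = 9, s = 3 − 2·(-4) = 11, t = -11 − 2·15 = -41  (check: 668·11 + 179·(-41) = 9)
  q = 1: r = 4, s = -4 − 1·11 = -15, t = 15 − 1·(-41) = 56  (check: 668·(-15) + 179·56 = 4)
  q = 2: r = 1, s = 11 − 2·(-15) = 41, t = -41 − 2·56 = -153  (check: 668·41 + 179·(-153) = 1)
The row with r = 1 (the gcd) gives the Bezout coefficients s = 41, t = -153.
Result: 668 · (41) + 179 · (-153) = 1.

gcd(668, 179) = 1; s = 41, t = -153 (check: 668·41 + 179·(-153) = 1).


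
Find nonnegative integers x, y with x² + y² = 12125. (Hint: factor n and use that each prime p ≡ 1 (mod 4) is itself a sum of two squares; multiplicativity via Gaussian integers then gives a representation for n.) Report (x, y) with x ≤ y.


Step 1: Factor n = 12125 = 5^3 · 97.
Step 2: Check the mod-4 condition on each prime factor: 5 ≡ 1 (mod 4), exponent 3; 97 ≡ 1 (mod 4), exponent 1.
All primes ≡ 3 (mod 4) appear to even exponent (or don't appear), so by the two-squares theorem n IS expressible as a sum of two squares.
Step 3: Build a representation. Group n = k² · m with k = 5 and m = 5 · 97 = 485 (a product of primes ≡ 1 (mod 4)); a representation of m scales to one of n via (k·x)² + (k·y)² = k²(x² + y²). Each prime p ≡ 1 (mod 4) is itself a sum of two squares; find a² by testing p − a² for a perfect square:
  5: 5 − 1² = 4 = 2² ⇒ 5 = 1² + 2².
  97: 97 − 1² = 96, 97 − 2² = 93, 97 − 3² = 88, 97 − 4² = 81 = 9² ⇒ 97 = 4² + 9².
  Combine using the Brahmagupta–Fibonacci identity (a² + b²)(c² + d²) = (ac − bd)² + (ad + bc)² = (ac + bd)² + (ad − bc)²:
  5 · 97 = 485: from (1² + 2²)(4² + 9²), take (1·4 − 2·9, 1·9 + 2·4) = (4 − 18, 9 + 8) = (-14, 17); dropping signs (only squares matter) gives (14, 17); check 14² + 17² = 196 + 289 = 485 ✓.
  Scale by k = 5: (5·14, 5·17) = (70, 85).
Step 4: Order so x ≤ y and verify: 70² + 85² = 4900 + 7225 = 12125 = n. ✓

n = 12125 = 70² + 85² (one valid representation with x ≤ y).


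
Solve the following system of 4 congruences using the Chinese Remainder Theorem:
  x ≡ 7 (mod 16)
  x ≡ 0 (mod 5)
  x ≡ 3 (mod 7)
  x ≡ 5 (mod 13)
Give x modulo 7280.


Product of moduli M = 16 · 5 · 7 · 13 = 7280.
Merge one congruence at a time:
  Start: x ≡ 7 (mod 16).
  Combine with x ≡ 0 (mod 5); new modulus lcm = 80.
    Write x = 7 + 16·t and substitute into x ≡ 0 (mod 5): 16·t ≡ 0 − 7 = -7 (mod 5).
    Reduce coefficients mod 5: 1·t ≡ 3 (mod 5).
    So t ≡ 3 (mod 5).
    Then x = 7 + 16·3 = 55, valid modulo lcm(16, 5) = 80: x ≡ 55 (mod 80).
  Combine with x ≡ 3 (mod 7); new modulus lcm = 560.
    Write x = 55 + 80·t and substitute into x ≡ 3 (mod 7): 80·t ≡ 3 − 55 = -52 (mod 7).
    Reduce coefficients mod 7: 3·t ≡ 4 (mod 7).
    The inverse of 3 mod 7 is 5 (since 3·5 = 15 = 2·7 + 1), so t ≡ 5·4 = 20 ≡ 6 (mod 7).
    Then x = 55 + 80·6 = 535, valid modulo lcm(80, 7) = 560: x ≡ 535 (mod 560).
  Combine with x ≡ 5 (mod 13); new modulus lcm = 7280.
    Write x = 535 + 560·t and substitute into x ≡ 5 (mod 13): 560·t ≡ 5 − 535 = -530 (mod 13).
    Reduce coefficients mod 13: 1·t ≡ 3 (mod 13).
    So t ≡ 3 (mod 13).
    Then x = 535 + 560·3 = 2215, valid modulo lcm(560, 13) = 7280: x ≡ 2215 (mod 7280).
Verify against each original: 2215 mod 16 = 7, 2215 mod 5 = 0, 2215 mod 7 = 3, 2215 mod 13 = 5.

x ≡ 2215 (mod 7280).


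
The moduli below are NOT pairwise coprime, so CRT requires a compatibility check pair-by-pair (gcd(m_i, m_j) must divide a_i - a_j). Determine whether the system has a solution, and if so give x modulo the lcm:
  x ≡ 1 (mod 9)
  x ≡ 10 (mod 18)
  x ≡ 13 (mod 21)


Moduli 9, 18, 21 are not pairwise coprime, so CRT works modulo lcm(m_i) when all pairwise compatibility conditions hold.
Pairwise compatibility: gcd(m_i, m_j) must divide a_i - a_j for every pair.
Merge one congruence at a time:
  Start: x ≡ 1 (mod 9).
  Combine with x ≡ 10 (mod 18): gcd(9, 18) = 9; 10 - 1 = 9, which IS divisible by 9, so compatible.
    Write x = 1 + 9·t and substitute into x ≡ 10 (mod 18): 9·t ≡ 10 − 1 = 9 (mod 18).
    Divide the congruence (and modulus) by g = 9: 1·t ≡ 1 (mod 2).
    So t ≡ 1 (mod 2).
    Then x = 1 + 9·1 = 10, valid modulo lcm(9, 18) = 18: x ≡ 10 (mod 18).
  Combine with x ≡ 13 (mod 21): gcd(18, 21) = 3; 13 - 10 = 3, which IS divisible by 3, so compatible.
    Write x = 10 + 18·t and substitute into x ≡ 13 (mod 21): 18·t ≡ 13 − 10 = 3 (mod 21).
    Divide the congruence (and modulus) by g = 3: 6·t ≡ 1 (mod 7).
    The inverse of 6 mod 7 is 6 (since 6·6 = 36 = 5·7 + 1), so t ≡ 6·1 = 6 ≡ 6 (mod 7).
    Then x = 10 + 18·6 = 118, valid modulo lcm(18, 21) = 126: x ≡ 118 (mod 126).
Verify: 118 mod 9 = 1, 118 mod 18 = 10, 118 mod 21 = 13.

x ≡ 118 (mod 126).


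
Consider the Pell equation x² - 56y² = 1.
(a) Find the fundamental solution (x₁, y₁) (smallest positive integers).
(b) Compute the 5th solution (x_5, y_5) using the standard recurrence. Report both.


Step 1: Find the fundamental solution (x₁, y₁) of x² - 56y² = 1.
  Expand √56 as a continued fraction. a₀ = ⌊√56⌋ = 7; iterate m_{k+1} = d_k·a_k − m_k, d_{k+1} = (56 − m_{k+1}²)/d_k, a_{k+1} = ⌊(a₀ + m_{k+1})/d_{k+1}⌋ (starting m₀ = 0, d₀ = 1), with convergents p_k = a_k·p_{k-1} + p_{k-2}, q_k = a_k·q_{k-1} + q_{k-2} (p₋₁ = 1, q₋₁ = 0):
  k = 0: a₀ = 7; p₀/q₀ = 7/1; p₀² − 56·q₀² = 49 − 56 = -7.
  k = 1: m = 7, d = 7, a = ⌊(7 + 7)/7⌋ = 2; p/q = (2·7 + 1)/(2·1 + 0) = 15/2; p² − 56·q² = 225 − 224 = 1.
  The first convergent with p² − 56·q² = 1 gives the fundamental solution (x₁, y₁) = (15, 2).
Step 2: Apply the recurrence (x_{n+1}, y_{n+1}) = (x₁x_n + 56y₁y_n, x₁y_n + y₁x_n) repeatedly.
  From (x_1, y_1) = (15, 2): x_2 = 15·15 + 56·2·2 = 449; y_2 = 15·2 + 2·15 = 60.
  From (x_2, y_2) = (449, 60): x_3 = 15·449 + 56·2·60 = 13455; y_3 = 15·60 + 2·449 = 1798.
  From (x_3, y_3) = (13455, 1798): x_4 = 15·13455 + 56·2·1798 = 403201; y_4 = 15·1798 + 2·13455 = 53880.
  From (x_4, y_4) = (403201, 53880): x_5 = 15·403201 + 56·2·53880 = 12082575; y_5 = 15·53880 + 2·403201 = 1614602.
Step 3: Verify x_5² - 56·y_5² = 145988618630625 - 145988618630624 = 1 (should be 1). ✓

(x_1, y_1) = (15, 2); (x_5, y_5) = (12082575, 1614602).
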